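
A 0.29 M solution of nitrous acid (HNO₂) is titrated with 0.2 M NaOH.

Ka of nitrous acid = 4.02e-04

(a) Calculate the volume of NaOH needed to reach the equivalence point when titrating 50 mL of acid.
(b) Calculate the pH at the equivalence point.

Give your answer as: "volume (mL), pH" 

moles acid = 0.29 × 50/1000 = 0.0145 mol; V_base = moles/0.2 × 1000 = 72.5 mL. At equivalence only the conjugate base is present: [A⁻] = 0.0145/0.122 = 1.1837e-01 M. Kb = Kw/Ka = 2.49e-11; [OH⁻] = √(Kb × [A⁻]) = 1.7159e-06; pOH = 5.77; pH = 14 - pOH = 8.23.

V = 72.5 mL, pH = 8.23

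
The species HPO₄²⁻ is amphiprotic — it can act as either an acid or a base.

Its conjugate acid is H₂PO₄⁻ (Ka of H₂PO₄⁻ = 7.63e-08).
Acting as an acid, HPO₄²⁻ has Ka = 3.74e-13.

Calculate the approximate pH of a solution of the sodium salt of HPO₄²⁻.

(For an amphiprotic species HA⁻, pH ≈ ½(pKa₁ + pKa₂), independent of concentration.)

pKa₁ = -log(7.63e-08) = 7.12; pKa₂ = -log(3.74e-13) = 12.43. For an amphiprotic species, pH ≈ ½(pKa₁ + pKa₂) = ½(7.12 + 12.43) = 9.77.

pH = 9.77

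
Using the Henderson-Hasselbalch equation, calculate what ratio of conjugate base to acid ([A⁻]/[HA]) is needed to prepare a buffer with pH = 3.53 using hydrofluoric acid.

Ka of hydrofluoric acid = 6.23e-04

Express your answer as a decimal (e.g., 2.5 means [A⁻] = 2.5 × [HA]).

pKa = -log(6.23e-04) = 3.2055. pH = pKa + log([A⁻]/[HA]), so log([A⁻]/[HA]) = pH − pKa = 3.53 − 3.2055 = 0.3245. [A⁻]/[HA] = 10^(0.3245) = 2.11

[A⁻]/[HA] = 2.11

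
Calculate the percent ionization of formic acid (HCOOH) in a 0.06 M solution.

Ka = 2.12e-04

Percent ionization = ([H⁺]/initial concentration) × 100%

Using Ka equilibrium: x² + Ka×x - Ka×C = 0. Solving: [H⁺] = 3.4621e-03. Percent = (3.4621e-03/0.06) × 100

Percent ionization = 5.77%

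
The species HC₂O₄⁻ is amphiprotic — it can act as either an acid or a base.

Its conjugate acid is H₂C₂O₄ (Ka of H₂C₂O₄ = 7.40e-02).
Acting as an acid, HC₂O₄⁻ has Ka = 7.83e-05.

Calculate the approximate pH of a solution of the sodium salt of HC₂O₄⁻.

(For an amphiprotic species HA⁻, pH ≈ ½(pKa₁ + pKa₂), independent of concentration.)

pKa₁ = -log(7.40e-02) = 1.13; pKa₂ = -log(7.83e-05) = 4.11. For an amphiprotic species, pH ≈ ½(pKa₁ + pKa₂) = ½(1.13 + 4.11) = 2.62.

pH = 2.62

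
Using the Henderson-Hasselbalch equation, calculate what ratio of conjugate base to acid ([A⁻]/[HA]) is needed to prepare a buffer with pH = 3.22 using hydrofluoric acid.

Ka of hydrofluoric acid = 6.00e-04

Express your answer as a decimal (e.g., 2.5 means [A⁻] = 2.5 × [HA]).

pKa = -log(6.00e-04) = 3.2218. pH = pKa + log([A⁻]/[HA]), so log([A⁻]/[HA]) = pH − pKa = 3.22 − 3.2218 = -0.0018. [A⁻]/[HA] = 10^(-0.0018) = 0.996

[A⁻]/[HA] = 0.996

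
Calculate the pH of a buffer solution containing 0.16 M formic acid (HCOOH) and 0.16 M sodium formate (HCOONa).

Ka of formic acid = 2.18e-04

pKa = -log(2.18e-04) = 3.66. pH = pKa + log([A⁻]/[HA]) = 3.66 + log(0.16/0.16)

pH = 3.66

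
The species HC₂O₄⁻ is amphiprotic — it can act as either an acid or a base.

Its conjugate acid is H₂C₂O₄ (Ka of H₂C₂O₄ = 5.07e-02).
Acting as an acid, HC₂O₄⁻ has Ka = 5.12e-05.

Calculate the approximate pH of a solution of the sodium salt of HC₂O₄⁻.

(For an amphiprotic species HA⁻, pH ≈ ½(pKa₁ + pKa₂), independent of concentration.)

pKa₁ = -log(5.07e-02) = 1.29; pKa₂ = -log(5.12e-05) = 4.29. For an amphiprotic species, pH ≈ ½(pKa₁ + pKa₂) = ½(1.29 + 4.29) = 2.79.

pH = 2.79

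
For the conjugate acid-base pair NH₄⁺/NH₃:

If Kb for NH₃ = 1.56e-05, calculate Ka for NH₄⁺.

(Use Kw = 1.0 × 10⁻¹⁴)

For a conjugate pair Ka × Kb = Kw, so Ka = Kw/Kb = 1.0 × 10⁻¹⁴ / 1.56e-05 = 6.41e-10.

K_a = 6.41e-10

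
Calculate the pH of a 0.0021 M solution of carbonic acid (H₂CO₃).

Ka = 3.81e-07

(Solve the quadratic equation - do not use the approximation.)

x² + Ka×x - Ka×C = 0. Using quadratic formula: [H⁺] = 2.8096e-05

pH = 4.55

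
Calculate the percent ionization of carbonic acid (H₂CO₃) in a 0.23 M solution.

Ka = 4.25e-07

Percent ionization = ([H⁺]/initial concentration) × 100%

Using Ka equilibrium: x² + Ka×x - Ka×C = 0. Solving: [H⁺] = 3.1244e-04. Percent = (3.1244e-04/0.23) × 100

Percent ionization = 0.136%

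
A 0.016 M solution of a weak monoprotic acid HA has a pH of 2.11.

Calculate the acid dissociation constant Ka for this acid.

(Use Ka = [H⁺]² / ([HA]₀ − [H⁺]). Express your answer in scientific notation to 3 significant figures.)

[H⁺] = 10^(−pH) = 10^(−2.11) = 7.762e-03 M. For HA ⇌ H⁺ + A⁻, Ka = [H⁺][A⁻]/[HA] = [H⁺]² / ([HA]₀ − [H⁺]) = (7.762e-03)² / (0.016 − 7.762e-03) = 7.31e-03.

K_a = 7.31e-03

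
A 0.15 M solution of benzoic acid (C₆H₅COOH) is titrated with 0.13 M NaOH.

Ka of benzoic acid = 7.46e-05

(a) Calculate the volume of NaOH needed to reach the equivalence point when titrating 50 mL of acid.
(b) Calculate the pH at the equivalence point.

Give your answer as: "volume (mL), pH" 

moles acid = 0.15 × 50/1000 = 0.0075 mol; V_base = moles/0.13 × 1000 = 57.7 mL. At equivalence only the conjugate base is present: [A⁻] = 0.0075/0.108 = 6.9643e-02 M. Kb = Kw/Ka = 1.34e-10; [OH⁻] = √(Kb × [A⁻]) = 3.0554e-06; pOH = 5.51; pH = 14 - pOH = 8.49.

V = 57.7 mL, pH = 8.49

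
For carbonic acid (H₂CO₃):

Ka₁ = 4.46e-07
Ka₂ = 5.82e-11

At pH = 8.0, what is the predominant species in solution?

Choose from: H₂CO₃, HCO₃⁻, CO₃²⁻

pKa₁ = 6.35, pKa₂ = 10.24. For a polyprotic acid the predominant species crosses at each pKa: below pKa_n the protonated form dominates, above it the deprotonated form does. At pH = 8.0, the predominant species is HCO₃⁻.

HCO₃⁻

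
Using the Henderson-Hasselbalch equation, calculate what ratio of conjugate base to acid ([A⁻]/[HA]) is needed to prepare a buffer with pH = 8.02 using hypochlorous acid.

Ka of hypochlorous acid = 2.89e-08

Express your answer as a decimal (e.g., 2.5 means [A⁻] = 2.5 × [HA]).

pKa = -log(2.89e-08) = 7.5391. pH = pKa + log([A⁻]/[HA]), so log([A⁻]/[HA]) = pH − pKa = 8.02 − 7.5391 = 0.4809. [A⁻]/[HA] = 10^(0.4809) = 3.03

[A⁻]/[HA] = 3.03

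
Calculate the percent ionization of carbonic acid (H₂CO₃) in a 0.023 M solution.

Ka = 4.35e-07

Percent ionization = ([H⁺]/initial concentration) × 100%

Using Ka equilibrium: x² + Ka×x - Ka×C = 0. Solving: [H⁺] = 9.9808e-05. Percent = (9.9808e-05/0.023) × 100

Percent ionization = 0.434%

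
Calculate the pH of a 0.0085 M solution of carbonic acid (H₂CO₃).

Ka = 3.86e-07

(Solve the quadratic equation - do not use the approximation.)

x² + Ka×x - Ka×C = 0. Using quadratic formula: [H⁺] = 5.7087e-05

pH = 4.24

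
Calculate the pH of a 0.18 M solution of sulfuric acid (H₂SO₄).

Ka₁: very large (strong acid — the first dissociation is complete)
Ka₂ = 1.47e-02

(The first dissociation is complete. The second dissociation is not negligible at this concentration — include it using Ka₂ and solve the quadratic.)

First dissociation is complete: [H⁺]₀ = [HSO₄⁻]₀ = C = 0.18 M. Second dissociation HSO₄⁻ ⇌ H⁺ + SO₄²⁻: let x = [SO₄²⁻]. Ka₂ = (C + x)·x / (C − x) = 1.47e-02 → x² + (C + Ka₂)·x − Ka₂·C = 0 → x² + 0.19470·x − 2.646e-03 = 0. x = (−0.19470 + √(0.19470² + 4 × 2.646e-03)) / 2 = 1.2755e-02 M. [H⁺] = C + x = 0.18 + 1.2755e-02 = 1.9275e-01 M. pH = -log(1.9275e-01) = 0.71.

pH = 0.71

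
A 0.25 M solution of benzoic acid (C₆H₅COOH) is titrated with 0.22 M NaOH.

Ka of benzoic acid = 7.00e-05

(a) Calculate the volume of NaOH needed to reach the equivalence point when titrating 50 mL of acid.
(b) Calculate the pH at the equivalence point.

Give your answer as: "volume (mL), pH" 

moles acid = 0.25 × 50/1000 = 0.0125 mol; V_base = moles/0.22 × 1000 = 56.8 mL. At equivalence only the conjugate base is present: [A⁻] = 0.0125/0.107 = 1.1702e-01 M. Kb = Kw/Ka = 1.43e-10; [OH⁻] = √(Kb × [A⁻]) = 4.0887e-06; pOH = 5.39; pH = 14 - pOH = 8.61.

V = 56.8 mL, pH = 8.61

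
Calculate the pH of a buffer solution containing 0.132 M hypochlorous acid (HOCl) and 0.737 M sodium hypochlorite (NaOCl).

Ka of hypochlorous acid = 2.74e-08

pKa = -log(2.74e-08) = 7.56. pH = pKa + log([A⁻]/[HA]) = 7.56 + log(0.737/0.132)

pH = 8.31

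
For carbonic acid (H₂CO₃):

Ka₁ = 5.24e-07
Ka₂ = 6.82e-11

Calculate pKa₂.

pKa₂ = -log(Ka₂) = -log(6.82e-11) = 10.17.

pK_{a2} = 10.17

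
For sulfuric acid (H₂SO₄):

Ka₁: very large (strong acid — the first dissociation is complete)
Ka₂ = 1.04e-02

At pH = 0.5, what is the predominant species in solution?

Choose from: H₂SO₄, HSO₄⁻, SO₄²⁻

The first dissociation is complete, so H₂SO₄ itself is never the predominant species in water; pKa₂ = -log(1.04e-02) = 1.98. For a polyprotic acid the predominant species crosses at each pKa: below pKa_n the protonated form dominates, above it the deprotonated form does. At pH = 0.5, the predominant species is HSO₄⁻.

HSO₄⁻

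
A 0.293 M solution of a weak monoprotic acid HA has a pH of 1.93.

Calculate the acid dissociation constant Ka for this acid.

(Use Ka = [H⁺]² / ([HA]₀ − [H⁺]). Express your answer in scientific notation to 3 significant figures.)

[H⁺] = 10^(−pH) = 10^(−1.93) = 1.175e-02 M. For HA ⇌ H⁺ + A⁻, Ka = [H⁺][A⁻]/[HA] = [H⁺]² / ([HA]₀ − [H⁺]) = (1.175e-02)² / (0.293 − 1.175e-02) = 4.91e-04.

K_a = 4.91e-04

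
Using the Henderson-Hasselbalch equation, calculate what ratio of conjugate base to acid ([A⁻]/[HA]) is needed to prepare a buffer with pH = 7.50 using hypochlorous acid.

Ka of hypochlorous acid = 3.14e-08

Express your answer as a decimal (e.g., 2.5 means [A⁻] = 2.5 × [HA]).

pKa = -log(3.14e-08) = 7.5031. pH = pKa + log([A⁻]/[HA]), so log([A⁻]/[HA]) = pH − pKa = 7.50 − 7.5031 = -0.0031. [A⁻]/[HA] = 10^(-0.0031) = 0.993

[A⁻]/[HA] = 0.993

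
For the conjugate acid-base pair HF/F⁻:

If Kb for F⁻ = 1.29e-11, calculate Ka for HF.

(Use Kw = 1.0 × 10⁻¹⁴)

For a conjugate pair Ka × Kb = Kw, so Ka = Kw/Kb = 1.0 × 10⁻¹⁴ / 1.29e-11 = 7.75e-04.

K_a = 7.75e-04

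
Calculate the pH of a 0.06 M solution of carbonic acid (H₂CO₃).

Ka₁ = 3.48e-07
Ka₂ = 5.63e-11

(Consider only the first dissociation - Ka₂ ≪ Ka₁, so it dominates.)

First dissociation dominates. From Ka₁ = [H⁺][HA⁻]/[H₂A], x² + Ka₁·x − Ka₁·C = 0 with C = 0.06 M and Ka₁ = 3.48e-07. Solving: [H⁺] = (−Ka₁ + √(Ka₁² + 4·Ka₁·C)) / 2 = 1.4433e-04 M. pH = -log(1.4433e-04) = 3.84.

pH = 3.84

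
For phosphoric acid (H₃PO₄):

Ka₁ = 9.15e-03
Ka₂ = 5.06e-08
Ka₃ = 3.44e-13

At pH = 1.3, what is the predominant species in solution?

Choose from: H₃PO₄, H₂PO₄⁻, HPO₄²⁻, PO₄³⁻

pKa₁ = 2.04, pKa₂ = 7.30, pKa₃ = 12.46. For a polyprotic acid the predominant species crosses at each pKa: below pKa_n the protonated form dominates, above it the deprotonated form does. At pH = 1.3, the predominant species is H₃PO₄.

H₃PO₄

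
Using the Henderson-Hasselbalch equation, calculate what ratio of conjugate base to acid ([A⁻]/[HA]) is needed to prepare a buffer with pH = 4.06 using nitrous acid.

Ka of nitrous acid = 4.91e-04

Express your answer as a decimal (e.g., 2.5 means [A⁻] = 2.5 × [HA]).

pKa = -log(4.91e-04) = 3.3089. pH = pKa + log([A⁻]/[HA]), so log([A⁻]/[HA]) = pH − pKa = 4.06 − 3.3089 = 0.7511. [A⁻]/[HA] = 10^(0.7511) = 5.64

[A⁻]/[HA] = 5.64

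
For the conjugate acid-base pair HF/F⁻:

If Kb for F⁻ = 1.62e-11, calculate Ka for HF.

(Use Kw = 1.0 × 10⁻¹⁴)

For a conjugate pair Ka × Kb = Kw, so Ka = Kw/Kb = 1.0 × 10⁻¹⁴ / 1.62e-11 = 6.17e-04.

K_a = 6.17e-04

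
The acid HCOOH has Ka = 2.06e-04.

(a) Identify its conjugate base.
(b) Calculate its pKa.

(a) The conjugate base is formed by removing one H⁺ from HCOOH, giving HCOO⁻. (b) pKa = -log(Ka) = -log(2.06e-04) = 3.69.

Conjugate base: HCOO⁻; pK_a = 3.69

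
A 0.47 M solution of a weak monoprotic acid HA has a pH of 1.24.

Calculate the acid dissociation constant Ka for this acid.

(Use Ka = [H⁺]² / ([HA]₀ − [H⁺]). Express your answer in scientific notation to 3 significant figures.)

[H⁺] = 10^(−pH) = 10^(−1.24) = 5.754e-02 M. For HA ⇌ H⁺ + A⁻, Ka = [H⁺][A⁻]/[HA] = [H⁺]² / ([HA]₀ − [H⁺]) = (5.754e-02)² / (0.47 − 5.754e-02) = 8.03e-03.

K_a = 8.03e-03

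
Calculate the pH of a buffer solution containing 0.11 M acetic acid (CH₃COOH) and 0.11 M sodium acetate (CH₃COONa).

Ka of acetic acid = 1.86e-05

pKa = -log(1.86e-05) = 4.73. pH = pKa + log([A⁻]/[HA]) = 4.73 + log(0.11/0.11)

pH = 4.73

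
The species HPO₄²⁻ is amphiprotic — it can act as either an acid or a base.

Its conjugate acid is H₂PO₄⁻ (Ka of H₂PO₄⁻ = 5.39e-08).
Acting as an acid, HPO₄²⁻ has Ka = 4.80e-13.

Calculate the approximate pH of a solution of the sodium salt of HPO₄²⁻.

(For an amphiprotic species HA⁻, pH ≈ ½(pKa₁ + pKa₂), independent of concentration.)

pKa₁ = -log(5.39e-08) = 7.27; pKa₂ = -log(4.80e-13) = 12.32. For an amphiprotic species, pH ≈ ½(pKa₁ + pKa₂) = ½(7.27 + 12.32) = 9.79.

pH = 9.79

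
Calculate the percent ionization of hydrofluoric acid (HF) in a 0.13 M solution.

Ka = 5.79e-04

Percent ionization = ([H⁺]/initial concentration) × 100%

Using Ka equilibrium: x² + Ka×x - Ka×C = 0. Solving: [H⁺] = 8.3912e-03. Percent = (8.3912e-03/0.13) × 100

Percent ionization = 6.45%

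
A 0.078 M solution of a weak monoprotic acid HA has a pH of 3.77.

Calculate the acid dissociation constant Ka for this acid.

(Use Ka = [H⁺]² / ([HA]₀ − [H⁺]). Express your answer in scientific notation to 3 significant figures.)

[H⁺] = 10^(−pH) = 10^(−3.77) = 1.698e-04 M. For HA ⇌ H⁺ + A⁻, Ka = [H⁺][A⁻]/[HA] = [H⁺]² / ([HA]₀ − [H⁺]) = (1.698e-04)² / (0.078 − 1.698e-04) = 3.71e-07.

K_a = 3.71e-07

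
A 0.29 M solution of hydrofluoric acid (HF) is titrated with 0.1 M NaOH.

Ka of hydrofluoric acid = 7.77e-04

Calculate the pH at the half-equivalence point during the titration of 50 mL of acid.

At half-equivalence [HA] = [A⁻], so Henderson-Hasselbalch gives pH = pKa = -log(7.77e-04) = 3.11.

pH = pKa = 3.11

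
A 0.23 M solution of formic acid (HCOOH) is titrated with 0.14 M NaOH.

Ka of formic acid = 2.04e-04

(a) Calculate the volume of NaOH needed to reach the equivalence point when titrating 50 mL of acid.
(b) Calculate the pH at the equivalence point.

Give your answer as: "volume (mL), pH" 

moles acid = 0.23 × 50/1000 = 0.0115 mol; V_base = moles/0.14 × 1000 = 82.1 mL. At equivalence only the conjugate base is present: [A⁻] = 0.0115/0.132 = 8.7027e-02 M. Kb = Kw/Ka = 4.90e-11; [OH⁻] = √(Kb × [A⁻]) = 2.0654e-06; pOH = 5.68; pH = 14 - pOH = 8.32.

V = 82.1 mL, pH = 8.32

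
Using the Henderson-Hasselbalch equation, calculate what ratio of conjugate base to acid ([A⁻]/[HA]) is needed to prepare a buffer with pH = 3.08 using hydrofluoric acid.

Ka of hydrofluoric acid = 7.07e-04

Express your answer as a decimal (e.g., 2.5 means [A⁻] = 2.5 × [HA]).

pKa = -log(7.07e-04) = 3.1506. pH = pKa + log([A⁻]/[HA]), so log([A⁻]/[HA]) = pH − pKa = 3.08 − 3.1506 = -0.0706. [A⁻]/[HA] = 10^(-0.0706) = 0.850

[A⁻]/[HA] = 0.850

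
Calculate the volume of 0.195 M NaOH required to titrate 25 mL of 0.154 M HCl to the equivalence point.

At equivalence: moles acid = moles base. moles HCl = 0.154 × 25/1000 = 0.00385 mol. V_base = moles / 0.195 × 1000 = 19.7 mL.

V_{base} = 19.7 mL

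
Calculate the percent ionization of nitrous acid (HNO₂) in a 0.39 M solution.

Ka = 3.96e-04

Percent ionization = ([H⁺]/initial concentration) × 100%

Using Ka equilibrium: x² + Ka×x - Ka×C = 0. Solving: [H⁺] = 1.2231e-02. Percent = (1.2231e-02/0.39) × 100

Percent ionization = 3.14%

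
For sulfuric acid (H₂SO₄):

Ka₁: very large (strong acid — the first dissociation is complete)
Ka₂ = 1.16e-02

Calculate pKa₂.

pKa₂ = -log(Ka₂) = -log(1.16e-02) = 1.94.

pK_{a2} = 1.94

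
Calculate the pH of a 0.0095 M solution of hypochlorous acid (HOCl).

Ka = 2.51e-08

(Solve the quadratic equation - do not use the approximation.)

x² + Ka×x - Ka×C = 0. Using quadratic formula: [H⁺] = 1.5429e-05

pH = 4.81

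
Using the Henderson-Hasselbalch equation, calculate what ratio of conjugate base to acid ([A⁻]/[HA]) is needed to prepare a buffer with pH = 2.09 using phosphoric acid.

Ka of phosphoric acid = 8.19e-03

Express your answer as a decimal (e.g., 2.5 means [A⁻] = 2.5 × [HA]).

pKa = -log(8.19e-03) = 2.0867. pH = pKa + log([A⁻]/[HA]), so log([A⁻]/[HA]) = pH − pKa = 2.09 − 2.0867 = 0.0033. [A⁻]/[HA] = 10^(0.0033) = 1.01

[A⁻]/[HA] = 1.01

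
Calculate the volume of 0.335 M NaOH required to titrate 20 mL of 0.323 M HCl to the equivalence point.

At equivalence: moles acid = moles base. moles HCl = 0.323 × 20/1000 = 0.00646 mol. V_base = moles / 0.335 × 1000 = 19.3 mL.

V_{base} = 19.3 mL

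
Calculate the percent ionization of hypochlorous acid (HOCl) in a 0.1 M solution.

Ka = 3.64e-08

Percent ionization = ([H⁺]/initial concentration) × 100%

Using Ka equilibrium: x² + Ka×x - Ka×C = 0. Solving: [H⁺] = 6.0314e-05. Percent = (6.0314e-05/0.1) × 100

Percent ionization = 0.0603%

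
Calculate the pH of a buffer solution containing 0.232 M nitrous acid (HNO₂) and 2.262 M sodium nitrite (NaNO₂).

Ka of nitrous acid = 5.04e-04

pKa = -log(5.04e-04) = 3.30. pH = pKa + log([A⁻]/[HA]) = 3.30 + log(2.262/0.232)

pH = 4.29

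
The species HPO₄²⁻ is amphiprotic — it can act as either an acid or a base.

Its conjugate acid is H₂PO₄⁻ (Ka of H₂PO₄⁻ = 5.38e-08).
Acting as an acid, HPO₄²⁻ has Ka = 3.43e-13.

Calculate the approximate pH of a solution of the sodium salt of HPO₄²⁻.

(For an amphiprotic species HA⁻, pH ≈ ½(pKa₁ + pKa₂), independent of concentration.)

pKa₁ = -log(5.38e-08) = 7.27; pKa₂ = -log(3.43e-13) = 12.46. For an amphiprotic species, pH ≈ ½(pKa₁ + pKa₂) = ½(7.27 + 12.46) = 9.87.

pH = 9.87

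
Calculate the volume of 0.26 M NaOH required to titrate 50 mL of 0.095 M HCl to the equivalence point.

At equivalence: moles acid = moles base. moles HCl = 0.095 × 50/1000 = 0.00475 mol. V_base = moles / 0.26 × 1000 = 18.3 mL.

V_{base} = 18.3 mL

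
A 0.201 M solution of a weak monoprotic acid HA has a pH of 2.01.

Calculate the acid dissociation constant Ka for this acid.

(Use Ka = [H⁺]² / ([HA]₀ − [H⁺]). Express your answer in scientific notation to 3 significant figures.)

[H⁺] = 10^(−pH) = 10^(−2.01) = 9.772e-03 M. For HA ⇌ H⁺ + A⁻, Ka = [H⁺][A⁻]/[HA] = [H⁺]² / ([HA]₀ − [H⁺]) = (9.772e-03)² / (0.201 − 9.772e-03) = 4.99e-04.

K_a = 4.99e-04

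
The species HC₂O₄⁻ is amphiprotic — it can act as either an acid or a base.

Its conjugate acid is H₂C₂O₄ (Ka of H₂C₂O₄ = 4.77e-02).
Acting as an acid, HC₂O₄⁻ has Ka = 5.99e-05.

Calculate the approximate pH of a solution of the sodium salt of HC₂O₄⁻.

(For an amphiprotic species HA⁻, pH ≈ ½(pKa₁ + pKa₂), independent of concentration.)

pKa₁ = -log(4.77e-02) = 1.32; pKa₂ = -log(5.99e-05) = 4.22. For an amphiprotic species, pH ≈ ½(pKa₁ + pKa₂) = ½(1.32 + 4.22) = 2.77.

pH = 2.77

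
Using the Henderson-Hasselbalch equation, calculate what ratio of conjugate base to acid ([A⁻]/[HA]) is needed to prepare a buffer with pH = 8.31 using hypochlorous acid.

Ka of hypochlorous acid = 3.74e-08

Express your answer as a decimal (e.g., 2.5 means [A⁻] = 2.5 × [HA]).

pKa = -log(3.74e-08) = 7.4271. pH = pKa + log([A⁻]/[HA]), so log([A⁻]/[HA]) = pH − pKa = 8.31 − 7.4271 = 0.8829. [A⁻]/[HA] = 10^(0.8829) = 7.64

[A⁻]/[HA] = 7.64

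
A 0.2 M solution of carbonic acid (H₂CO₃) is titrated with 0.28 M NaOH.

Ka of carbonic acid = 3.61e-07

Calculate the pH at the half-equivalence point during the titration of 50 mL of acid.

At half-equivalence [HA] = [A⁻], so Henderson-Hasselbalch gives pH = pKa = -log(3.61e-07) = 6.44.

pH = pKa = 6.44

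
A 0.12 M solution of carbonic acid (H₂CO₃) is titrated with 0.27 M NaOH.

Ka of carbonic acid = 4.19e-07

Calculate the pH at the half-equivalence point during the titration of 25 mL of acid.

At half-equivalence [HA] = [A⁻], so Henderson-Hasselbalch gives pH = pKa = -log(4.19e-07) = 6.38.

pH = pKa = 6.38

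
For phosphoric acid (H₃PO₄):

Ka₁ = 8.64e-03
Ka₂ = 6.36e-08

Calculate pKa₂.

pKa₂ = -log(Ka₂) = -log(6.36e-08) = 7.20.

pK_{a2} = 7.20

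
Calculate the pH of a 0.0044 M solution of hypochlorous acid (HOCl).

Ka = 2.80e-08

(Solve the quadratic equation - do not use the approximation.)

x² + Ka×x - Ka×C = 0. Using quadratic formula: [H⁺] = 1.1086e-05

pH = 4.96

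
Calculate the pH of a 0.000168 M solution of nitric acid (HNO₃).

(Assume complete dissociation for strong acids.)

[H⁺] = 0.000168 M for strong acid. pH = -log[H⁺] = -log(0.000168)

pH = 3.77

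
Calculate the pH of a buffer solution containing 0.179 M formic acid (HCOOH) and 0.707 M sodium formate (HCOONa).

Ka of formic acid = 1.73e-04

pKa = -log(1.73e-04) = 3.76. pH = pKa + log([A⁻]/[HA]) = 3.76 + log(0.707/0.179)

pH = 4.36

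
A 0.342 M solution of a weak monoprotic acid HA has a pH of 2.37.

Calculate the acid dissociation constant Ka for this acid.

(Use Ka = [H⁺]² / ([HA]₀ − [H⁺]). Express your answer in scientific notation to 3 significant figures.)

[H⁺] = 10^(−pH) = 10^(−2.37) = 4.266e-03 M. For HA ⇌ H⁺ + A⁻, Ka = [H⁺][A⁻]/[HA] = [H⁺]² / ([HA]₀ − [H⁺]) = (4.266e-03)² / (0.342 − 4.266e-03) = 5.39e-05.

K_a = 5.39e-05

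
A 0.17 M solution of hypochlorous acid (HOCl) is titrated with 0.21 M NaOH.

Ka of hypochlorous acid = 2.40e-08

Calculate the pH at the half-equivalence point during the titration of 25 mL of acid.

At half-equivalence [HA] = [A⁻], so Henderson-Hasselbalch gives pH = pKa = -log(2.40e-08) = 7.62.

pH = pKa = 7.62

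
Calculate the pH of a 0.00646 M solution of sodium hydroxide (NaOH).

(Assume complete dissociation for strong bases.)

[OH⁻] = 0.00646 M for strong base. pOH = -log[OH⁻] = 2.19, pH = 14 - pOH

pH = 11.81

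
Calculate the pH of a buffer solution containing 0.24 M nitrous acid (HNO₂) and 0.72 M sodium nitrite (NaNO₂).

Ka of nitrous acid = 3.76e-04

pKa = -log(3.76e-04) = 3.42. pH = pKa + log([A⁻]/[HA]) = 3.42 + log(0.72/0.24)

pH = 3.90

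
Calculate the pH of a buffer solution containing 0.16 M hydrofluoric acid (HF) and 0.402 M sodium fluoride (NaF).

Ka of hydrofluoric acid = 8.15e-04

pKa = -log(8.15e-04) = 3.09. pH = pKa + log([A⁻]/[HA]) = 3.09 + log(0.402/0.16)

pH = 3.49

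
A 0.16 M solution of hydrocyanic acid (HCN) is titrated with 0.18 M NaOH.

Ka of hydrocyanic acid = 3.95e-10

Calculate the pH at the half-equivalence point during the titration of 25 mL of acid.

At half-equivalence [HA] = [A⁻], so Henderson-Hasselbalch gives pH = pKa = -log(3.95e-10) = 9.40.

pH = pKa = 9.40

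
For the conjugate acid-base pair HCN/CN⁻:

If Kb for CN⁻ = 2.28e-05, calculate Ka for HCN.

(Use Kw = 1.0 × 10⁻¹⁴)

For a conjugate pair Ka × Kb = Kw, so Ka = Kw/Kb = 1.0 × 10⁻¹⁴ / 2.28e-05 = 4.39e-10.

K_a = 4.39e-10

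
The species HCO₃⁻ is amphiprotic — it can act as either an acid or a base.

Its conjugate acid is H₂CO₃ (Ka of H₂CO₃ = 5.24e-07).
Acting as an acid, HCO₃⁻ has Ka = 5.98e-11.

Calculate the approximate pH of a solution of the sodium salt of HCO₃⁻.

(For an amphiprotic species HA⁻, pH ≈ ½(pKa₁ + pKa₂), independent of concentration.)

pKa₁ = -log(5.24e-07) = 6.28; pKa₂ = -log(5.98e-11) = 10.22. For an amphiprotic species, pH ≈ ½(pKa₁ + pKa₂) = ½(6.28 + 10.22) = 8.25.

pH = 8.25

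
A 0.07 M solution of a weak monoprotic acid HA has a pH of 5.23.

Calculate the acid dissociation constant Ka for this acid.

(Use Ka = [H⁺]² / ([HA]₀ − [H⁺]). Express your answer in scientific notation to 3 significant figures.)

[H⁺] = 10^(−pH) = 10^(−5.23) = 5.888e-06 M. For HA ⇌ H⁺ + A⁻, Ka = [H⁺][A⁻]/[HA] = [H⁺]² / ([HA]₀ − [H⁺]) = (5.888e-06)² / (0.07 − 5.888e-06) = 4.95e-10.

K_a = 4.95e-10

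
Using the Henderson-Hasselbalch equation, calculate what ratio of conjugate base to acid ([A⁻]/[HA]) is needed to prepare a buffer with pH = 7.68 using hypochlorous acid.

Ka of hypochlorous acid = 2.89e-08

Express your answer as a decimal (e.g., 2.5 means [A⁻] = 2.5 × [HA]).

pKa = -log(2.89e-08) = 7.5391. pH = pKa + log([A⁻]/[HA]), so log([A⁻]/[HA]) = pH − pKa = 7.68 − 7.5391 = 0.1409. [A⁻]/[HA] = 10^(0.1409) = 1.38

[A⁻]/[HA] = 1.38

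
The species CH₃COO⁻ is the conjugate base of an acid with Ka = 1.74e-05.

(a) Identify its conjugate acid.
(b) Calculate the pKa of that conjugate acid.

(a) The conjugate acid is formed by adding one H⁺ to CH₃COO⁻, giving CH₃COOH. (b) pKa = -log(Ka) = -log(1.74e-05) = 4.76.

Conjugate acid: CH₃COOH; pK_a = 4.76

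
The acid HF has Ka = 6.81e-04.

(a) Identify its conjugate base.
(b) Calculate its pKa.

(a) The conjugate base is formed by removing one H⁺ from HF, giving F⁻. (b) pKa = -log(Ka) = -log(6.81e-04) = 3.17.

Conjugate base: F⁻; pK_a = 3.17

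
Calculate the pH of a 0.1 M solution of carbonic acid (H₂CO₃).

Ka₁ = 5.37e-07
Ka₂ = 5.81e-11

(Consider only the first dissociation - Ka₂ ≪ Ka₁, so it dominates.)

First dissociation dominates. From Ka₁ = [H⁺][HA⁻]/[H₂A], x² + Ka₁·x − Ka₁·C = 0 with C = 0.1 M and Ka₁ = 5.37e-07. Solving: [H⁺] = (−Ka₁ + √(Ka₁² + 4·Ka₁·C)) / 2 = 2.3146e-04 M. pH = -log(2.3146e-04) = 3.64.

pH = 3.64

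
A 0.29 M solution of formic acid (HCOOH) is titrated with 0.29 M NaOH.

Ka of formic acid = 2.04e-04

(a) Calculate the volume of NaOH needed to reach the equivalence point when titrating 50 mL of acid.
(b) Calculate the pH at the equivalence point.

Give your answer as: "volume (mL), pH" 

moles acid = 0.29 × 50/1000 = 0.0145 mol; V_base = moles/0.29 × 1000 = 50.0 mL. At equivalence only the conjugate base is present: [A⁻] = 0.0145/0.100 = 1.4500e-01 M. Kb = Kw/Ka = 4.90e-11; [OH⁻] = √(Kb × [A⁻]) = 2.6661e-06; pOH = 5.57; pH = 14 - pOH = 8.43.

V = 50.0 mL, pH = 8.43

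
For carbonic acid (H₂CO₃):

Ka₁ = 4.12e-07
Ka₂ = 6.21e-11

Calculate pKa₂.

pKa₂ = -log(Ka₂) = -log(6.21e-11) = 10.21.

pK_{a2} = 10.21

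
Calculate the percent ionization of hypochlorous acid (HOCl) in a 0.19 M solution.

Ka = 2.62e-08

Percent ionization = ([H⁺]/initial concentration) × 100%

Using Ka equilibrium: x² + Ka×x - Ka×C = 0. Solving: [H⁺] = 7.0542e-05. Percent = (7.0542e-05/0.19) × 100

Percent ionization = 0.0371%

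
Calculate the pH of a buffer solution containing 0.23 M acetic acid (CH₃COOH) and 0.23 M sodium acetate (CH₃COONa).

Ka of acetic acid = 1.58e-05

pKa = -log(1.58e-05) = 4.80. pH = pKa + log([A⁻]/[HA]) = 4.80 + log(0.23/0.23)

pH = 4.80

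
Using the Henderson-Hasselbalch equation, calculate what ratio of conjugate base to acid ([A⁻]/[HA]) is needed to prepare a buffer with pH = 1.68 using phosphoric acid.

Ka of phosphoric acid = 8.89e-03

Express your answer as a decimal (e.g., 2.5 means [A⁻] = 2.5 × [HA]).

pKa = -log(8.89e-03) = 2.0511. pH = pKa + log([A⁻]/[HA]), so log([A⁻]/[HA]) = pH − pKa = 1.68 − 2.0511 = -0.3711. [A⁻]/[HA] = 10^(-0.3711) = 0.426

[A⁻]/[HA] = 0.426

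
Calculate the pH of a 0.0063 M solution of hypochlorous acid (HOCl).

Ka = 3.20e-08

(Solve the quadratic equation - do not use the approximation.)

x² + Ka×x - Ka×C = 0. Using quadratic formula: [H⁺] = 1.4183e-05

pH = 4.85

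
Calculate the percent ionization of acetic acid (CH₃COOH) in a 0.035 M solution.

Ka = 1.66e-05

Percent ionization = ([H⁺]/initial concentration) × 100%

Using Ka equilibrium: x² + Ka×x - Ka×C = 0. Solving: [H⁺] = 7.5398e-04. Percent = (7.5398e-04/0.035) × 100

Percent ionization = 2.15%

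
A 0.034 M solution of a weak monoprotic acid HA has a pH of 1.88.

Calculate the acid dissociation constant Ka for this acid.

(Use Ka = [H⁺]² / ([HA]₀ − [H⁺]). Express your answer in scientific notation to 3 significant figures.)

[H⁺] = 10^(−pH) = 10^(−1.88) = 1.318e-02 M. For HA ⇌ H⁺ + A⁻, Ka = [H⁺][A⁻]/[HA] = [H⁺]² / ([HA]₀ − [H⁺]) = (1.318e-02)² / (0.034 − 1.318e-02) = 8.35e-03.

K_a = 8.35e-03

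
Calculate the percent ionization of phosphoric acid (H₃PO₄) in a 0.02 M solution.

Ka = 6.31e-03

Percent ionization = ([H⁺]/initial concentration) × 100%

Using Ka equilibrium: x² + Ka×x - Ka×C = 0. Solving: [H⁺] = 8.5135e-03. Percent = (8.5135e-03/0.02) × 100

Percent ionization = 42.6%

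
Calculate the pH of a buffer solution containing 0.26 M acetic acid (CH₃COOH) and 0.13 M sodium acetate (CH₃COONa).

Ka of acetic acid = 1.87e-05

pKa = -log(1.87e-05) = 4.73. pH = pKa + log([A⁻]/[HA]) = 4.73 + log(0.13/0.26)

pH = 4.43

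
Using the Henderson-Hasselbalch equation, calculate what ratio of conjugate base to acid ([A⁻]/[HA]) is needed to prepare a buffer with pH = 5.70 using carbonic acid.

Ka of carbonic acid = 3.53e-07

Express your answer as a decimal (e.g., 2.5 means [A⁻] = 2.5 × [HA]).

pKa = -log(3.53e-07) = 6.4522. pH = pKa + log([A⁻]/[HA]), so log([A⁻]/[HA]) = pH − pKa = 5.70 − 6.4522 = -0.7522. [A⁻]/[HA] = 10^(-0.7522) = 0.177

[A⁻]/[HA] = 0.177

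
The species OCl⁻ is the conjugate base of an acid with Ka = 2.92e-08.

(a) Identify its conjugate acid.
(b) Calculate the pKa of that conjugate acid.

(a) The conjugate acid is formed by adding one H⁺ to OCl⁻, giving HOCl. (b) pKa = -log(Ka) = -log(2.92e-08) = 7.53.

Conjugate acid: HOCl; pK_a = 7.53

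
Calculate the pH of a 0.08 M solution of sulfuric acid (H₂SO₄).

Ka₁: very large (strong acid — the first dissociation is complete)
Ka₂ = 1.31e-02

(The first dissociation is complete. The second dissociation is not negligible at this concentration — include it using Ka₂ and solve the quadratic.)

First dissociation is complete: [H⁺]₀ = [HSO₄⁻]₀ = C = 0.08 M. Second dissociation HSO₄⁻ ⇌ H⁺ + SO₄²⁻: let x = [SO₄²⁻]. Ka₂ = (C + x)·x / (C − x) = 1.31e-02 → x² + (C + Ka₂)·x − Ka₂·C = 0 → x² + 0.09310·x − 1.048e-03 = 0. x = (−0.09310 + √(0.09310² + 4 × 1.048e-03)) / 2 = 1.0150e-02 M. [H⁺] = C + x = 0.08 + 1.0150e-02 = 9.0150e-02 M. pH = -log(9.0150e-02) = 1.05.

pH = 1.05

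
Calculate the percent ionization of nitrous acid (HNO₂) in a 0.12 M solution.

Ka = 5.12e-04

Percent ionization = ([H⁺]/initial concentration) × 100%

Using Ka equilibrium: x² + Ka×x - Ka×C = 0. Solving: [H⁺] = 7.5865e-03. Percent = (7.5865e-03/0.12) × 100

Percent ionization = 6.32%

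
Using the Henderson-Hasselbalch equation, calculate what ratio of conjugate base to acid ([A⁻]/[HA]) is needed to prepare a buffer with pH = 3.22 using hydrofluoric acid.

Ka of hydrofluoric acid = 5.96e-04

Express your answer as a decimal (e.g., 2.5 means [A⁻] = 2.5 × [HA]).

pKa = -log(5.96e-04) = 3.2248. pH = pKa + log([A⁻]/[HA]), so log([A⁻]/[HA]) = pH − pKa = 3.22 − 3.2248 = -0.0048. [A⁻]/[HA] = 10^(-0.0048) = 0.989

[A⁻]/[HA] = 0.989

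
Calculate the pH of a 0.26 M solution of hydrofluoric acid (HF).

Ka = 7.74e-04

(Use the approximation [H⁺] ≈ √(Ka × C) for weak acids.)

[H⁺] = √(Ka × C) = √(7.74e-04 × 0.26) = 1.4186e-02. pH = -log(1.4186e-02)

pH = 1.85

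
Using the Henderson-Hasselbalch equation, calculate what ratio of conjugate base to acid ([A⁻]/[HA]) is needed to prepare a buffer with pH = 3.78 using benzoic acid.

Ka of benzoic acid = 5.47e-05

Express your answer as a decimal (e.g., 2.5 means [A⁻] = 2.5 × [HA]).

pKa = -log(5.47e-05) = 4.2620. pH = pKa + log([A⁻]/[HA]), so log([A⁻]/[HA]) = pH − pKa = 3.78 − 4.2620 = -0.4820. [A⁻]/[HA] = 10^(-0.4820) = 0.330

[A⁻]/[HA] = 0.330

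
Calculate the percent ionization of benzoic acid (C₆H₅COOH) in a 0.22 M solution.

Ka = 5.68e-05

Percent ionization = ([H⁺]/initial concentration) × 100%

Using Ka equilibrium: x² + Ka×x - Ka×C = 0. Solving: [H⁺] = 3.5067e-03. Percent = (3.5067e-03/0.22) × 100

Percent ionization = 1.59%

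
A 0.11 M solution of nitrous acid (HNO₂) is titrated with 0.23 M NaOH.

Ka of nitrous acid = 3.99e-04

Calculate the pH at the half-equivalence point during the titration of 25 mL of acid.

At half-equivalence [HA] = [A⁻], so Henderson-Hasselbalch gives pH = pKa = -log(3.99e-04) = 3.40.

pH = pKa = 3.40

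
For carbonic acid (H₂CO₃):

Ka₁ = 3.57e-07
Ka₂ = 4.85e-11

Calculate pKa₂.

pKa₂ = -log(Ka₂) = -log(4.85e-11) = 10.31.

pK_{a2} = 10.31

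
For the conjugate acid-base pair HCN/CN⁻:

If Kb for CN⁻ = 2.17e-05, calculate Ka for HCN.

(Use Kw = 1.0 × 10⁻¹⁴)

For a conjugate pair Ka × Kb = Kw, so Ka = Kw/Kb = 1.0 × 10⁻¹⁴ / 2.17e-05 = 4.61e-10.

K_a = 4.61e-10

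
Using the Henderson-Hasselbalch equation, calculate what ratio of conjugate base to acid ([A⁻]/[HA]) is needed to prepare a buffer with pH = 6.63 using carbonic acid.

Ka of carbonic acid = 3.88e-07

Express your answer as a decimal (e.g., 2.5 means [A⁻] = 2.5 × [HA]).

pKa = -log(3.88e-07) = 6.4112. pH = pKa + log([A⁻]/[HA]), so log([A⁻]/[HA]) = pH − pKa = 6.63 − 6.4112 = 0.2188. [A⁻]/[HA] = 10^(0.2188) = 1.66

[A⁻]/[HA] = 1.66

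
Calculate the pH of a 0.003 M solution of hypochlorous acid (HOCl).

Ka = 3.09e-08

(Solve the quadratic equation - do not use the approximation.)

x² + Ka×x - Ka×C = 0. Using quadratic formula: [H⁺] = 9.6126e-06

pH = 5.02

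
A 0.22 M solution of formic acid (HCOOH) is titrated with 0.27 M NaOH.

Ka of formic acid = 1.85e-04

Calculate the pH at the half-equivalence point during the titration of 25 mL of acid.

At half-equivalence [HA] = [A⁻], so Henderson-Hasselbalch gives pH = pKa = -log(1.85e-04) = 3.73.

pH = pKa = 3.73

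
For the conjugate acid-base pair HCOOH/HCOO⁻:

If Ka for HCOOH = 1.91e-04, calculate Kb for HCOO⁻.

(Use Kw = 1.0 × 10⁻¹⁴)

For a conjugate pair Ka × Kb = Kw, so Kb = Kw/Ka = 1.0 × 10⁻¹⁴ / 1.91e-04 = 5.24e-11.

K_b = 5.24e-11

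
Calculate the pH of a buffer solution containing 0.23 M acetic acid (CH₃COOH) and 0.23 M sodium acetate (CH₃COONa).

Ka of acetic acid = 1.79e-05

pKa = -log(1.79e-05) = 4.75. pH = pKa + log([A⁻]/[HA]) = 4.75 + log(0.23/0.23)

pH = 4.75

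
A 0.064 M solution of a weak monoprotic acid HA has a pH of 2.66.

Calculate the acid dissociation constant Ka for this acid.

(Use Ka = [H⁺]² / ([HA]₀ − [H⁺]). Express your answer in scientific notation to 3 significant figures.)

[H⁺] = 10^(−pH) = 10^(−2.66) = 2.188e-03 M. For HA ⇌ H⁺ + A⁻, Ka = [H⁺][A⁻]/[HA] = [H⁺]² / ([HA]₀ − [H⁺]) = (2.188e-03)² / (0.064 − 2.188e-03) = 7.74e-05.

K_a = 7.74e-05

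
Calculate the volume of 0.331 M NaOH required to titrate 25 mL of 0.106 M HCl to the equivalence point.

At equivalence: moles acid = moles base. moles HCl = 0.106 × 25/1000 = 0.00265 mol. V_base = moles / 0.331 × 1000 = 8.0 mL.

V_{base} = 8.0 mL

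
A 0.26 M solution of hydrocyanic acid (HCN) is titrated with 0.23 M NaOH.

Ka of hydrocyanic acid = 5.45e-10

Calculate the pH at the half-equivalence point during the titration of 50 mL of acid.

At half-equivalence [HA] = [A⁻], so Henderson-Hasselbalch gives pH = pKa = -log(5.45e-10) = 9.26.

pH = pKa = 9.26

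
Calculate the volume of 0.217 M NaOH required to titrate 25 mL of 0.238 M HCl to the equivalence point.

At equivalence: moles acid = moles base. moles HCl = 0.238 × 25/1000 = 0.00595 mol. V_base = moles / 0.217 × 1000 = 27.4 mL.

V_{base} = 27.4 mL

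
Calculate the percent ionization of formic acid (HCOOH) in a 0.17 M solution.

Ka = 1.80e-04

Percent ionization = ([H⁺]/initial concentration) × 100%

Using Ka equilibrium: x² + Ka×x - Ka×C = 0. Solving: [H⁺] = 5.4425e-03. Percent = (5.4425e-03/0.17) × 100

Percent ionization = 3.2%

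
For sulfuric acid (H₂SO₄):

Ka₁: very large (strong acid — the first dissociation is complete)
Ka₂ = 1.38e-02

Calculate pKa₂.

pKa₂ = -log(Ka₂) = -log(1.38e-02) = 1.86.

pK_{a2} = 1.86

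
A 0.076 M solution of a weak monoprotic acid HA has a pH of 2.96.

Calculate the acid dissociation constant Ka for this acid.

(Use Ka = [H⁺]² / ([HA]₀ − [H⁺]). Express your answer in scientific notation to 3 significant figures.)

[H⁺] = 10^(−pH) = 10^(−2.96) = 1.096e-03 M. For HA ⇌ H⁺ + A⁻, Ka = [H⁺][A⁻]/[HA] = [H⁺]² / ([HA]₀ − [H⁺]) = (1.096e-03)² / (0.076 − 1.096e-03) = 1.61e-05.

K_a = 1.61e-05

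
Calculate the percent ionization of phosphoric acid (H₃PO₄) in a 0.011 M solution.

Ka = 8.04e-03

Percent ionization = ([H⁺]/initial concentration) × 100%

Using Ka equilibrium: x² + Ka×x - Ka×C = 0. Solving: [H⁺] = 6.2074e-03. Percent = (6.2074e-03/0.011) × 100

Percent ionization = 56.4%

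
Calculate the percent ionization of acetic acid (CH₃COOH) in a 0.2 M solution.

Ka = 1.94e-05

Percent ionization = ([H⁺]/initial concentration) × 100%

Using Ka equilibrium: x² + Ka×x - Ka×C = 0. Solving: [H⁺] = 1.9601e-03. Percent = (1.9601e-03/0.2) × 100

Percent ionization = 0.98%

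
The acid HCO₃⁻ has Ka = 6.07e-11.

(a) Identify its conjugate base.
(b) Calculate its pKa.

(a) The conjugate base is formed by removing one H⁺ from HCO₃⁻, giving CO₃²⁻. (b) pKa = -log(Ka) = -log(6.07e-11) = 10.22.

Conjugate base: CO₃²⁻; pK_a = 10.22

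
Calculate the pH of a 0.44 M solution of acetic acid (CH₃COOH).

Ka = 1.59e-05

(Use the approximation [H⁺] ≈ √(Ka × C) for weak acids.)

[H⁺] = √(Ka × C) = √(1.59e-05 × 0.44) = 2.6450e-03. pH = -log(2.6450e-03)

pH = 2.58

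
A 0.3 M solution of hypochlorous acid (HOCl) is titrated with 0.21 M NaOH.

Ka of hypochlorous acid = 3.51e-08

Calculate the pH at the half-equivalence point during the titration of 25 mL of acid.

At half-equivalence [HA] = [A⁻], so Henderson-Hasselbalch gives pH = pKa = -log(3.51e-08) = 7.45.

pH = pKa = 7.45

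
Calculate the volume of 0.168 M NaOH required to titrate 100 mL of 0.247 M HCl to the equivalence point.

At equivalence: moles acid = moles base. moles HCl = 0.247 × 100/1000 = 0.0247 mol. V_base = moles / 0.168 × 1000 = 147.0 mL.

V_{base} = 147.0 mL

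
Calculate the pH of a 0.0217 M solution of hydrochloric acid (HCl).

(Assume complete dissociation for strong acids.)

[H⁺] = 0.0217 M for strong acid. pH = -log[H⁺] = -log(0.0217)

pH = 1.66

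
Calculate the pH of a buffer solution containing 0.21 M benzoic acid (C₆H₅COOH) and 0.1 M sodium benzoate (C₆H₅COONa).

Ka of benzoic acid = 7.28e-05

pKa = -log(7.28e-05) = 4.14. pH = pKa + log([A⁻]/[HA]) = 4.14 + log(0.1/0.21)

pH = 3.82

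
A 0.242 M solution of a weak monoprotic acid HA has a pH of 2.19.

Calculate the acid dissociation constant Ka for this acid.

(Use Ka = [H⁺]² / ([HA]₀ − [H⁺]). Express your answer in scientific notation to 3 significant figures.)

[H⁺] = 10^(−pH) = 10^(−2.19) = 6.457e-03 M. For HA ⇌ H⁺ + A⁻, Ka = [H⁺][A⁻]/[HA] = [H⁺]² / ([HA]₀ − [H⁺]) = (6.457e-03)² / (0.242 − 6.457e-03) = 1.77e-04.

K_a = 1.77e-04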